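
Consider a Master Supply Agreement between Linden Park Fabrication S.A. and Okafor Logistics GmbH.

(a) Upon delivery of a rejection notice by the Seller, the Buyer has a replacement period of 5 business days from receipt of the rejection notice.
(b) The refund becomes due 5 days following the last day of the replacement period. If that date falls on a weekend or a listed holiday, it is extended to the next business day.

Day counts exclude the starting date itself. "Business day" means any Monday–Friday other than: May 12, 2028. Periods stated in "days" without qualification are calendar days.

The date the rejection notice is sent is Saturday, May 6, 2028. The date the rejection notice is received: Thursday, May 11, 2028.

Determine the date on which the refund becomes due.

May 24, 2028

From Thursday, May 11, 2028, 5 business days (May 15, May 16, May 17, May 18, May 19, skipping weekends and the listed holiday on May 12) brings us to Friday, May 19, 2028, which is the last day of the replacement period.
The date on which the refund becomes due: May 19, 2028 + 5 days = May 24, 2028. May 24, 2028 is a Wednesday and is not a listed holiday, so no roll-forward applies.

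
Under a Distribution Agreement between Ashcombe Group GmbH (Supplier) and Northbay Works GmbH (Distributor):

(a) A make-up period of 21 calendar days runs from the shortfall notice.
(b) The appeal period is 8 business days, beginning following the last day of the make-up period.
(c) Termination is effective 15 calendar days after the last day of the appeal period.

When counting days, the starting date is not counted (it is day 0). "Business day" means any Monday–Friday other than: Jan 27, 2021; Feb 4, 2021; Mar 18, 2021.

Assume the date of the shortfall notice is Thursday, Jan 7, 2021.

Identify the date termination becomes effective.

Feb 25, 2021

The last day of the make-up period: Jan 7, 2021 + 21 days = Jan 28, 2021.
The last day of the appeal period: 8 business days after Thursday, Jan 28, 2021, skipping weekends and the listed holiday on Feb 4 — Jan 29, Feb 1, Feb 2, Feb 3, Feb 5, Feb 8, Feb 9, Feb 10 — lands on Wednesday, Feb 10, 2021.
The date termination becomes effective: Feb 10, 2021 + 15 days = Feb 25, 2021.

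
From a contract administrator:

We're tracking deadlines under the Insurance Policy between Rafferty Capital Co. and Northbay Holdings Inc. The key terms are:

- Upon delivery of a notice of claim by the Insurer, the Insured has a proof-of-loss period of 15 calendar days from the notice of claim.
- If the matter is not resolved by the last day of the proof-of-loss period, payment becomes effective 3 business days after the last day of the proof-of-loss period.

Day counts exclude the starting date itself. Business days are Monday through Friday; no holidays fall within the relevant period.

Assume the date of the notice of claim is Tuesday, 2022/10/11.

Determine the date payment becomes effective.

The last day of the proof-of-loss period: 2022/10/11 + 15 days = 2022/10/26.
From Wednesday, 2022/10/26, 3 business days (Oct 27, Oct 28, Oct 31, skipping weekends) brings us to Monday, 2022/10/31, which is the date payment becomes effective.

2022/10/31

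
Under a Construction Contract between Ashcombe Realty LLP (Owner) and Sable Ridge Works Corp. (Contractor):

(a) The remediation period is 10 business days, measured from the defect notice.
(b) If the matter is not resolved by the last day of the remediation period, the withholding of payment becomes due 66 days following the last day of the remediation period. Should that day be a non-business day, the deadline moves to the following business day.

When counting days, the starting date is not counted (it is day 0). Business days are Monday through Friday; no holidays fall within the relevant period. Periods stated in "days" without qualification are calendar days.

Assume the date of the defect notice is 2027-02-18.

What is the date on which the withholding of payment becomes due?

2027-05-10

The last day of the remediation period: counting 10 business days from Thursday, 2027-02-18 (Feb 19, Feb 22, Feb 23, Feb 24, Feb 25, Feb 26, Mar 1, Mar 2, Mar 3, Mar 4, skipping weekends) reaches Thursday, 2027-03-04.
The date on which the withholding of payment becomes due: 66 calendar days after 2027-03-04 is 2027-05-09. That falls on a Sunday, so it rolls to the next business day, Monday, 2027-05-10.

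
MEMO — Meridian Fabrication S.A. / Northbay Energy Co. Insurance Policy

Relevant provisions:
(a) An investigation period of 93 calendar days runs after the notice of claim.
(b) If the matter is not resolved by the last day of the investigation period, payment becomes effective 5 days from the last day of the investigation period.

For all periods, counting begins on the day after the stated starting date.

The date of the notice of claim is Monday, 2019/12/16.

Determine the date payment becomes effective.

Adding 93 calendar days to 2019/12/16 gives 2020/03/18, which is the last day of the investigation period.
Adding 5 calendar days to 2020/03/18 gives 2020/03/23, which is the date payment becomes effective.

2020/03/23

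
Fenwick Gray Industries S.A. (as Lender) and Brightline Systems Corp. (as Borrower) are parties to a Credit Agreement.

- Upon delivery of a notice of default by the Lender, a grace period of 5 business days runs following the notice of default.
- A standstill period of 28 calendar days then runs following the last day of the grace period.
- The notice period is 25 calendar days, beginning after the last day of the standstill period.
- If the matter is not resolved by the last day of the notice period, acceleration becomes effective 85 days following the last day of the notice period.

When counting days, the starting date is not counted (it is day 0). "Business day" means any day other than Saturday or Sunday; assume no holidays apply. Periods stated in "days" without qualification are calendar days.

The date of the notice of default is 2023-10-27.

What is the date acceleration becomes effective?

The last day of the grace period: 5 business days after Friday, 2023-10-27, skipping weekends — Oct 30, Oct 31, Nov 1, Nov 2, Nov 3 — lands on Friday, 2023-11-03.
The last day of the standstill period: 2023-11-03 + 28 days = 2023-12-01.
Adding 25 calendar days to 2023-12-01 gives 2023-12-26, which is the last day of the notice period.
The date acceleration becomes effective: 85 calendar days after 2023-12-26 is 2024-03-20.

2024-03-20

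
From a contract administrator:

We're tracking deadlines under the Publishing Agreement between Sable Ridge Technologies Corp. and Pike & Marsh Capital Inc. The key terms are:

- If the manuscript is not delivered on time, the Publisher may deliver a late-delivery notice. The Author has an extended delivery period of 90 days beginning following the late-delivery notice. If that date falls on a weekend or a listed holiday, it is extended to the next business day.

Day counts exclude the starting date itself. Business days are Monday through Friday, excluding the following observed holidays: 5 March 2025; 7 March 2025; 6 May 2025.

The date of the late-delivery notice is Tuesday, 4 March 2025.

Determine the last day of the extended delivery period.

The last day of the extended delivery period: 4 March 2025 + 90 days = 2 June 2025. 2 June 2025 is a Monday and is not a listed holiday, so no roll-forward applies.

2 June 2025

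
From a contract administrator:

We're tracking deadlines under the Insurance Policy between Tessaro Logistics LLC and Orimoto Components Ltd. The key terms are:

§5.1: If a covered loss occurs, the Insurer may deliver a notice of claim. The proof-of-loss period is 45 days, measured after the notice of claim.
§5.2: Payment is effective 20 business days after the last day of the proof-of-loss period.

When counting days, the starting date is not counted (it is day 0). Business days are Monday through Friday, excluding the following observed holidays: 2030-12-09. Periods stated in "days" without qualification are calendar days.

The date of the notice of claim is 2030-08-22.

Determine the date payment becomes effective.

2030-11-01

The last day of the proof-of-loss period: 45 calendar days after 2030-08-22 is 2030-10-06.
From Sunday, 2030-10-06, 20 business days (Oct 7, Oct 8, Oct 9, Oct 10, …, Oct 30, Oct 31, Nov 1, skipping weekends) brings us to Friday, 2030-11-01, which is the date payment becomes effective.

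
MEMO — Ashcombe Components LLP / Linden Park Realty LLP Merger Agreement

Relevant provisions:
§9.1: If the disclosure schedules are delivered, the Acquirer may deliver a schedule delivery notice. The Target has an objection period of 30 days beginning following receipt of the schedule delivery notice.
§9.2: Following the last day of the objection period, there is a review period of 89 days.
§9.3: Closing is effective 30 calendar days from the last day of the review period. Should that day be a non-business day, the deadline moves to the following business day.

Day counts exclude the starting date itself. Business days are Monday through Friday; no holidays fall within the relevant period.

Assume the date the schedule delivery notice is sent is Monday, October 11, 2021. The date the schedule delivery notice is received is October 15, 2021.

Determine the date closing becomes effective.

The last day of the objection period: 30 calendar days after October 15, 2021 is November 14, 2021.
The last day of the review period: 89 calendar days after November 14, 2021 is February 11, 2022.
Adding 30 calendar days to February 11, 2022 gives March 13, 2022, which is the date closing becomes effective. That falls on a Sunday, so it rolls to the next business day, Monday, March 14, 2022.

March 14, 2022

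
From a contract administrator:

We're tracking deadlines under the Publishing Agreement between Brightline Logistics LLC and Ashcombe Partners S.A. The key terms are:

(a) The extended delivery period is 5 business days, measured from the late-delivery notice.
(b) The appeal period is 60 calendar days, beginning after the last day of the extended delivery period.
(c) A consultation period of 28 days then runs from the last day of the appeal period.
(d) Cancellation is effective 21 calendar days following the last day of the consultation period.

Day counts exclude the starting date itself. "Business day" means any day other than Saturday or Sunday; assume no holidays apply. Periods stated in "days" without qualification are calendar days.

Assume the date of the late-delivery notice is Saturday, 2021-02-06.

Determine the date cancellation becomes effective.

2021-06-01

The last day of the extended delivery period: counting 5 business days from Saturday, 2021-02-06 (Feb 8, Feb 9, Feb 10, Feb 11, Feb 12, skipping weekends) reaches Friday, 2021-02-12.
The last day of the appeal period: 2021-02-12 + 60 days = 2021-04-13.
Adding 28 calendar days to 2021-04-13 gives 2021-05-11, which is the last day of the consultation period.
The date cancellation becomes effective: 21 calendar days after 2021-05-11 is 2021-06-01.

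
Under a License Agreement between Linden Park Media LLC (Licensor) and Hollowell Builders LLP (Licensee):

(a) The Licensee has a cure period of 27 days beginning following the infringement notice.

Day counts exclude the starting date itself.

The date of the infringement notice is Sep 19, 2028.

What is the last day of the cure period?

Oct 16, 2028

Adding 27 calendar days to Sep 19, 2028 gives Oct 16, 2028, which is the last day of the cure period.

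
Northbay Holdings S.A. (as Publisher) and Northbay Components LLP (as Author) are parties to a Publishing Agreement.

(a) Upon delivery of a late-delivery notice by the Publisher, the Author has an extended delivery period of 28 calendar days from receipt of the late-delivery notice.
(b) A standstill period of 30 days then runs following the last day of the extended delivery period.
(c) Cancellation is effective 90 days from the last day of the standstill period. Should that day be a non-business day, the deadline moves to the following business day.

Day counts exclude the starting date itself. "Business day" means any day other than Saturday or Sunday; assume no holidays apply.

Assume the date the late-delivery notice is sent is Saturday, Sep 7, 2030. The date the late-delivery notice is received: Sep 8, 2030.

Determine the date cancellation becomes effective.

Feb 3, 2031

The last day of the extended delivery period: Sep 8, 2030 + 28 days = Oct 6, 2030.
The last day of the standstill period: 30 calendar days after Oct 6, 2030 is Nov 5, 2030.
The date cancellation becomes effective: Nov 5, 2030 + 90 days = Feb 3, 2031. Feb 3, 2031 is a Monday, so no roll-forward applies.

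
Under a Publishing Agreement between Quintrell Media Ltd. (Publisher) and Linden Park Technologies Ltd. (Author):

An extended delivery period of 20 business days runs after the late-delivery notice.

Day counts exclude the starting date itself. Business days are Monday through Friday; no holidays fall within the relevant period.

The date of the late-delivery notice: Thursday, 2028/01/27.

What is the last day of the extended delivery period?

2028/02/24

The last day of the extended delivery period: 20 business days after Thursday, 2028/01/27, skipping weekends — Jan 28, Jan 31, Feb 1, Feb 2, …, Feb 22, Feb 23, Feb 24 — lands on Thursday, 2028/02/24.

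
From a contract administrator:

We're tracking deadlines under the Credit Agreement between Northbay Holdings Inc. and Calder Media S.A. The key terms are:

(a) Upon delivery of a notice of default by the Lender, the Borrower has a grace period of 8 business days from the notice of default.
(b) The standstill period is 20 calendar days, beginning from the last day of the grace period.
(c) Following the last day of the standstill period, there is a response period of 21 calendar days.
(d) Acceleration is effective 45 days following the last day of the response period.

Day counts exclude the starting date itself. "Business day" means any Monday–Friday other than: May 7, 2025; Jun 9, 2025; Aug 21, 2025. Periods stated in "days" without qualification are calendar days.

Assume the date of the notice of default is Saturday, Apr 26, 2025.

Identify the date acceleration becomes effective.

From Saturday, Apr 26, 2025, 8 business days (Apr 28, Apr 29, Apr 30, May 1, May 2, May 5, May 6, May 8, skipping weekends and the listed holiday on May 7) brings us to Thursday, May 8, 2025, which is the last day of the grace period.
The last day of the standstill period: May 8, 2025 + 20 days = May 28, 2025.
The last day of the response period: 21 calendar days after May 28, 2025 is Jun 18, 2025.
The date acceleration becomes effective: 45 calendar days after Jun 18, 2025 is Aug 2, 2025.

Aug 2, 2025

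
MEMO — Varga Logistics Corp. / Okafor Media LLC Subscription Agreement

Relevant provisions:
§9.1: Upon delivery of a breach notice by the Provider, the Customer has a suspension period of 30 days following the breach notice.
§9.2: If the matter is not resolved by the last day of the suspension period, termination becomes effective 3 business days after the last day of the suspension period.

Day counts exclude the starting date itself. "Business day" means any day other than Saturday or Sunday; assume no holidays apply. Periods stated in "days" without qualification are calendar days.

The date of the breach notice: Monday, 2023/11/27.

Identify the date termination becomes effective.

Adding 30 calendar days to 2023/11/27 gives 2023/12/27, which is the last day of the suspension period.
The date termination becomes effective: 3 business days after Wednesday, 2023/12/27, skipping weekends — Dec 28, Dec 29, Jan 1 — lands on Monday, 2024/01/01.

2024/01/01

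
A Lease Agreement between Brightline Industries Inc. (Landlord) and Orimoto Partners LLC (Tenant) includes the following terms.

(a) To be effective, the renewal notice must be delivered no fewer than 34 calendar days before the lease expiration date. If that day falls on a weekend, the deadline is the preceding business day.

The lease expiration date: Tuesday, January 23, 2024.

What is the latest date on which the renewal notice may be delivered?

January 23, 2024 minus 34 days is December 20, 2023. That is a Wednesday, so no adjustment is needed.

December 20, 2023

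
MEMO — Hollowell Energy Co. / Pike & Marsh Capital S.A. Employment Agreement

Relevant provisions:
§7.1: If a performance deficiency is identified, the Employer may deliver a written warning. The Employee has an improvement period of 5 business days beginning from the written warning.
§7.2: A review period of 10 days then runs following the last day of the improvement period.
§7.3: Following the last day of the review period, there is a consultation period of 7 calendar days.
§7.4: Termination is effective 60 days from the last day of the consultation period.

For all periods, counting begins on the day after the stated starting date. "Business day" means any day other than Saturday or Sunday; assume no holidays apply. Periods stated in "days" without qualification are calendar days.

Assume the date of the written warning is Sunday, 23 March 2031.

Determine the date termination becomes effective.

13 June 2031

From Sunday, 23 March 2031, 5 business days (Mar 24, Mar 25, Mar 26, Mar 27, Mar 28, skipping weekends) brings us to Friday, 28 March 2031, which is the last day of the improvement period.
The last day of the review period: 28 March 2031 + 10 days = 7 April 2031.
The last day of the consultation period: 7 April 2031 + 7 days = 14 April 2031.
The date termination becomes effective: 14 April 2031 + 60 days = 13 June 2031.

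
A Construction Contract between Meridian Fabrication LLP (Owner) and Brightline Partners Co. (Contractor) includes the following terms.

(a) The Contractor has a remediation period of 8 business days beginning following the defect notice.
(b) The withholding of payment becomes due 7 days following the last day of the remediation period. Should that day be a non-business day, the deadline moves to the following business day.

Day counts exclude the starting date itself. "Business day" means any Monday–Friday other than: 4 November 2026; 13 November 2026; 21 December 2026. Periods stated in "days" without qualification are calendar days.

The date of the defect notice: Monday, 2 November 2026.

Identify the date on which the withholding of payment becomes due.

23 November 2026

The last day of the remediation period: counting 8 business days from Monday, 2 November 2026 (Nov 3, Nov 5, Nov 6, Nov 9, Nov 10, Nov 11, Nov 12, Nov 16, skipping weekends and the listed holidays on Nov 4, Nov 13) reaches Monday, 16 November 2026.
The date on which the withholding of payment becomes due: 7 calendar days after 16 November 2026 is 23 November 2026. 23 November 2026 is a Monday and is not a listed holiday, so no roll-forward applies.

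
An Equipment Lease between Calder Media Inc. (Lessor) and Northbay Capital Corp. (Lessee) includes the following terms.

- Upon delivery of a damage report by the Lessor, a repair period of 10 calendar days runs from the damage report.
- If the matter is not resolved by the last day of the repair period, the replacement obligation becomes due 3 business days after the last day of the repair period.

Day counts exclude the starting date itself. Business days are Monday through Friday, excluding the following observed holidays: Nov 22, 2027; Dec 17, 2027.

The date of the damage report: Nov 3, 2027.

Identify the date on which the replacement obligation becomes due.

The last day of the repair period: Nov 3, 2027 + 10 days = Nov 13, 2027.
The date on which the replacement obligation becomes due: counting 3 business days from Saturday, Nov 13, 2027 (Nov 15, Nov 16, Nov 17, skipping weekends) reaches Wednesday, Nov 17, 2027.

Nov 17, 2027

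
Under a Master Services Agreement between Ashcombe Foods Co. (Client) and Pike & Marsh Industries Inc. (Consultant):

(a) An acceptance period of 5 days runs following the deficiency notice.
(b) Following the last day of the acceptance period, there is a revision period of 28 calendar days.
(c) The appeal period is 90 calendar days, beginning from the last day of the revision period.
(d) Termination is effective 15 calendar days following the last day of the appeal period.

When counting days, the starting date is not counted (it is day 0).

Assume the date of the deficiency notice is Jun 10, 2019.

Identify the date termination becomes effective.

Oct 26, 2019

Adding 5 calendar days to Jun 10, 2019 gives Jun 15, 2019, which is the last day of the acceptance period.
The last day of the revision period: 28 calendar days after Jun 15, 2019 is Jul 13, 2019.
Adding 90 calendar days to Jul 13, 2019 gives Oct 11, 2019, which is the last day of the appeal period.
The date termination becomes effective: 15 calendar days after Oct 11, 2019 is Oct 26, 2019.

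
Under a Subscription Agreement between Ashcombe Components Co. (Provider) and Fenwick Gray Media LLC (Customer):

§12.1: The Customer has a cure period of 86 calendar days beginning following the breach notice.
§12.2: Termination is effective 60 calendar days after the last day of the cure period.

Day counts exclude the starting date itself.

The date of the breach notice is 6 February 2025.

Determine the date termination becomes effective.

2 July 2025

The last day of the cure period: 6 February 2025 + 86 days = 3 May 2025.
Adding 60 calendar days to 3 May 2025 gives 2 July 2025, which is the date termination becomes effective.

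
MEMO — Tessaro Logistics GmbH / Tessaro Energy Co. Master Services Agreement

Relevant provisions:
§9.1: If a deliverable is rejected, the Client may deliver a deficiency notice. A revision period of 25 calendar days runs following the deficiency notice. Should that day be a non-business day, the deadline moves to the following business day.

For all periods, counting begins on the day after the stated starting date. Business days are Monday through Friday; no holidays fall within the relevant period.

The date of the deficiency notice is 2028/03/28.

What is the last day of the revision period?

2028/04/24

The last day of the revision period: 2028/03/28 + 25 days = 2028/04/22. That falls on a Saturday, so it rolls to the next business day, Monday, 2028/04/24.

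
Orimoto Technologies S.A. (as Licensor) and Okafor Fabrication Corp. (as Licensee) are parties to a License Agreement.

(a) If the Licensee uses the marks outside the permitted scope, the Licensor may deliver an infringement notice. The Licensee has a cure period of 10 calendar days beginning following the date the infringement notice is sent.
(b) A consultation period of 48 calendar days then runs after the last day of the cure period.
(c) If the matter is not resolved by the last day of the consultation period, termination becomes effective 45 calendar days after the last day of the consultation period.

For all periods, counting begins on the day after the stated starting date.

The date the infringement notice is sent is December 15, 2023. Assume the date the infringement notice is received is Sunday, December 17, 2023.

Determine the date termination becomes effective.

March 27, 2024

Adding 10 calendar days to December 15, 2023 gives December 25, 2023, which is the last day of the cure period.
The last day of the consultation period: December 25, 2023 + 48 days = February 11, 2024.
Adding 45 calendar days to February 11, 2024 gives March 27, 2024, which is the date termination becomes effective.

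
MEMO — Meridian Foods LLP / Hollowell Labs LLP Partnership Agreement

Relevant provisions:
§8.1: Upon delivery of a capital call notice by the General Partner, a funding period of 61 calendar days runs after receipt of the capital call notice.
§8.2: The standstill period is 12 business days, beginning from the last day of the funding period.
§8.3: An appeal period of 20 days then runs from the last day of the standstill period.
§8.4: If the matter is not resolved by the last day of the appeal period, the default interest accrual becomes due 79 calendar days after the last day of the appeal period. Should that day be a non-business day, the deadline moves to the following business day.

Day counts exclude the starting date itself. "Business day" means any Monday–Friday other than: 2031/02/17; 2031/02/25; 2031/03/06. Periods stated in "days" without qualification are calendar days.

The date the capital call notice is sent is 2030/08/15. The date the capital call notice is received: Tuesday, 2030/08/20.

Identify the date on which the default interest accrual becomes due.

2031/02/12

The last day of the funding period: 61 calendar days after 2030/08/20 is 2030/10/20.
The last day of the standstill period: 12 business days after Sunday, 2030/10/20, skipping weekends — Oct 21, Oct 22, Oct 23, Oct 24, …, Nov 1, Nov 4, Nov 5 — lands on Tuesday, 2030/11/05.
Adding 20 calendar days to 2030/11/05 gives 2030/11/25, which is the last day of the appeal period.
The date on which the default interest accrual becomes due: 79 calendar days after 2030/11/25 is 2031/02/12. 2031/02/12 is a Wednesday and is not a listed holiday, so no roll-forward applies.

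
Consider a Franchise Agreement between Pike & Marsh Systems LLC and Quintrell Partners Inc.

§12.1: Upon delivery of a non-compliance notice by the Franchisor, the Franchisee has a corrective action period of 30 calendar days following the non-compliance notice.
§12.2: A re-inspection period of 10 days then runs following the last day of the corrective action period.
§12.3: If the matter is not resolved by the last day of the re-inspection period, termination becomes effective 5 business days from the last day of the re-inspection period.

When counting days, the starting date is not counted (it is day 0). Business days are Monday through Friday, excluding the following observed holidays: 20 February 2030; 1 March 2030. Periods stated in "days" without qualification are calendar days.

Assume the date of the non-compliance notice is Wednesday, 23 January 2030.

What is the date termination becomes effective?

11 March 2030

Adding 30 calendar days to 23 January 2030 gives 22 February 2030, which is the last day of the corrective action period.
The last day of the re-inspection period: 22 February 2030 + 10 days = 4 March 2030.
The date termination becomes effective: 5 business days after Monday, 4 March 2030, skipping weekends — Mar 5, Mar 6, Mar 7, Mar 8, Mar 11 — lands on Monday, 11 March 2030.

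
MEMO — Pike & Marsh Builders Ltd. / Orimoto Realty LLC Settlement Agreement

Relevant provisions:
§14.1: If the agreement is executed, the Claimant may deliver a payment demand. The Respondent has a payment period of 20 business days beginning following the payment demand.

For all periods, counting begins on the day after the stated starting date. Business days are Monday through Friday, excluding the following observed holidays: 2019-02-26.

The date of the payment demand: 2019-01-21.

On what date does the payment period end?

2019-02-18

From Monday, 2019-01-21, 20 business days (Jan 22, Jan 23, Jan 24, Jan 25, …, Feb 14, Feb 15, Feb 18, skipping weekends) brings us to Monday, 2019-02-18, which is the last day of the payment period.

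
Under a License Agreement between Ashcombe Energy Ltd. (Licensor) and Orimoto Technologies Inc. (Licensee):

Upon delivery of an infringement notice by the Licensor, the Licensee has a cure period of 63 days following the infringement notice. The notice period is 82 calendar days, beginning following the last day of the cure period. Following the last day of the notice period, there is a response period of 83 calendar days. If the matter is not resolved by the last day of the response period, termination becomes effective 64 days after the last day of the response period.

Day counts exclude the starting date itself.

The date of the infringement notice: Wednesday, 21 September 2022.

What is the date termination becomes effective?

The last day of the cure period: 21 September 2022 + 63 days = 23 November 2022.
The last day of the notice period: 23 November 2022 + 82 days = 13 February 2023.
Adding 83 calendar days to 13 February 2023 gives 7 May 2023, which is the last day of the response period.
The date termination becomes effective: 64 calendar days after 7 May 2023 is 10 July 2023.

10 July 2023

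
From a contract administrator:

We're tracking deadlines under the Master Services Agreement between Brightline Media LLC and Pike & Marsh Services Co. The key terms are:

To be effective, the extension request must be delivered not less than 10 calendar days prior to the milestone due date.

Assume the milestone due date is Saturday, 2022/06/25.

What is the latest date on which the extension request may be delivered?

2022/06/15

Counting back 10 calendar days from 2022/06/25 gives 2022/06/15.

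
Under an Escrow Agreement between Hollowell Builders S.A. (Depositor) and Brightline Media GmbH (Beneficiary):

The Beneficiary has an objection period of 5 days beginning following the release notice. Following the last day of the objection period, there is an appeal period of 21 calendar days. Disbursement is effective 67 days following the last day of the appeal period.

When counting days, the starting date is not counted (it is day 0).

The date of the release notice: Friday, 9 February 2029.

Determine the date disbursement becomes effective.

The last day of the objection period: 5 calendar days after 9 February 2029 is 14 February 2029.
The last day of the appeal period: 21 calendar days after 14 February 2029 is 7 March 2029.
The date disbursement becomes effective: 7 March 2029 + 67 days = 13 May 2029.

13 May 2029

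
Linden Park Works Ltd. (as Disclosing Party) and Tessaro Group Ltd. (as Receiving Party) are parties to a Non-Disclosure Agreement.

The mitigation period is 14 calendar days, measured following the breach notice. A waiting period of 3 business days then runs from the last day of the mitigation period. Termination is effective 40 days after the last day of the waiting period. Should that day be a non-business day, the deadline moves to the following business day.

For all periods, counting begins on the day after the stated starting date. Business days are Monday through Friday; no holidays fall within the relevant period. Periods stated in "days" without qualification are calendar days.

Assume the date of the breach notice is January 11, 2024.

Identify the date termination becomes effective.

The last day of the mitigation period: 14 calendar days after January 11, 2024 is January 25, 2024.
From Thursday, January 25, 2024, 3 business days (Jan 26, Jan 29, Jan 30, skipping weekends) brings us to Tuesday, January 30, 2024, which is the last day of the waiting period.
The date termination becomes effective: January 30, 2024 + 40 days = March 10, 2024. That falls on a Sunday, so it rolls to the next business day, Monday, March 11, 2024.

March 11, 2024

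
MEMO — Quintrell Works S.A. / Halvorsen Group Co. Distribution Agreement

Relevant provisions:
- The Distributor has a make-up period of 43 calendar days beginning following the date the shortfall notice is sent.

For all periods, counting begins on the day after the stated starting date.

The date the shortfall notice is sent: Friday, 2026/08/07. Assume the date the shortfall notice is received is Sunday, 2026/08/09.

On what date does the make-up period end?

The last day of the make-up period: 2026/08/07 + 43 days = 2026/09/19.

2026/09/19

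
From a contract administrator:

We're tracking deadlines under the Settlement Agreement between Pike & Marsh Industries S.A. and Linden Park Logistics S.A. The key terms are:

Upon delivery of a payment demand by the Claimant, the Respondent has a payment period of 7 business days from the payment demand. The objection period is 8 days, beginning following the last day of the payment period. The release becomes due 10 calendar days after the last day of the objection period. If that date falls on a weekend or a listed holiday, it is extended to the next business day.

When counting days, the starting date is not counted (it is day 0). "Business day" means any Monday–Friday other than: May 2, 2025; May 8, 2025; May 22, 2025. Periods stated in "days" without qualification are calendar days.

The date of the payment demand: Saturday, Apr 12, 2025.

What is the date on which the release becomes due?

The last day of the payment period: counting 7 business days from Saturday, Apr 12, 2025 (Apr 14, Apr 15, Apr 16, Apr 17, Apr 18, Apr 21, Apr 22, skipping weekends) reaches Tuesday, Apr 22, 2025.
Adding 8 calendar days to Apr 22, 2025 gives Apr 30, 2025, which is the last day of the objection period.
The date on which the release becomes due: 10 calendar days after Apr 30, 2025 is May 10, 2025. That falls on a Saturday, so it rolls to the next business day, Monday, May 12, 2025.

May 12, 2025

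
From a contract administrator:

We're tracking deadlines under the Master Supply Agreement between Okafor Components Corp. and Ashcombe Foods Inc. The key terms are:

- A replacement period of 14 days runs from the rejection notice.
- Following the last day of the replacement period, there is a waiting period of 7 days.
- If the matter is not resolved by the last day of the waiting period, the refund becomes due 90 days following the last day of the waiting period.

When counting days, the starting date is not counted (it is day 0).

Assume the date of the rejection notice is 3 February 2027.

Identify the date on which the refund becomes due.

25 May 2027

Adding 14 calendar days to 3 February 2027 gives 17 February 2027, which is the last day of the replacement period.
The last day of the waiting period: 17 February 2027 + 7 days = 24 February 2027.
Adding 90 calendar days to 24 February 2027 gives 25 May 2027, which is the date on which the refund becomes due.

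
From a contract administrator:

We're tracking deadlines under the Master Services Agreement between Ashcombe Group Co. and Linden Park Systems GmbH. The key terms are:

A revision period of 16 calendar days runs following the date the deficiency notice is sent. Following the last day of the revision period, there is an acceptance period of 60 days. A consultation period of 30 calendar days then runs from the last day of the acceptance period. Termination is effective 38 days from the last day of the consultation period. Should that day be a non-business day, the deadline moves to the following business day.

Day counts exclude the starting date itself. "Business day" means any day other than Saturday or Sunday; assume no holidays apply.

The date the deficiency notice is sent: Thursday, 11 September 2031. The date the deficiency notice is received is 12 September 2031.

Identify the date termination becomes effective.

The last day of the revision period: 11 September 2031 + 16 days = 27 September 2031.
Adding 60 calendar days to 27 September 2031 gives 26 November 2031, which is the last day of the acceptance period.
Adding 30 calendar days to 26 November 2031 gives 26 December 2031, which is the last day of the consultation period.
The date termination becomes effective: 26 December 2031 + 38 days = 2 February 2032. 2 February 2032 is a Monday, so no roll-forward applies.

2 February 2032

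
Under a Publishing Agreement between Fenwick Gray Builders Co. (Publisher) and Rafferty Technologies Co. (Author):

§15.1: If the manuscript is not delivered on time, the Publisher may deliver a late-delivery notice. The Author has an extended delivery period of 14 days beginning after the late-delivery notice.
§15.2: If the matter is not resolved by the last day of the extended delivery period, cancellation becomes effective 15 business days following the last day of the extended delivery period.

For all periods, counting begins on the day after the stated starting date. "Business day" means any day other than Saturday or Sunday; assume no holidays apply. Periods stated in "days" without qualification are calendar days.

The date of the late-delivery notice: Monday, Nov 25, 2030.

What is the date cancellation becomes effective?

Dec 30, 2030

The last day of the extended delivery period: 14 calendar days after Nov 25, 2030 is Dec 9, 2030.
The date cancellation becomes effective: counting 15 business days from Monday, Dec 9, 2030 (Dec 10, Dec 11, Dec 12, Dec 13, …, Dec 26, Dec 27, Dec 30, skipping weekends) reaches Monday, Dec 30, 2030.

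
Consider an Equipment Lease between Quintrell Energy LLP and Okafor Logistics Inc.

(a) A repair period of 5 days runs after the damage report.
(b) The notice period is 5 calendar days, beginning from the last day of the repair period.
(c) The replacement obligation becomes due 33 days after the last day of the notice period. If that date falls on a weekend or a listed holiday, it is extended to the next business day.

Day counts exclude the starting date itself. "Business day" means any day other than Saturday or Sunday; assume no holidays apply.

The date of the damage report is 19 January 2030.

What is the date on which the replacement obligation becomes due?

4 March 2030

The last day of the repair period: 5 calendar days after 19 January 2030 is 24 January 2030.
The last day of the notice period: 5 calendar days after 24 January 2030 is 29 January 2030.
Adding 33 calendar days to 29 January 2030 gives 3 March 2030, which is the date on which the replacement obligation becomes due. That falls on a Sunday, so it rolls to the next business day, Monday, 4 March 2030.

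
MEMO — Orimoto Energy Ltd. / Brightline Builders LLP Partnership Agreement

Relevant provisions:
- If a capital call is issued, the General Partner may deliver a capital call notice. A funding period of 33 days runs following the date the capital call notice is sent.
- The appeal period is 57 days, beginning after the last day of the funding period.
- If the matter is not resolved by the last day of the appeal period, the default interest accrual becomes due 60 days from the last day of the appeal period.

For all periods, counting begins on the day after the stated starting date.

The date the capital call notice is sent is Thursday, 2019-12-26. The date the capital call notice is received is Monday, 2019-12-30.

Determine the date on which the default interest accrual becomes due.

The last day of the funding period: 2019-12-26 + 33 days = 2020-01-28.
The last day of the appeal period: 57 calendar days after 2020-01-28 is 2020-03-25.
Adding 60 calendar days to 2020-03-25 gives 2020-05-24, which is the date on which the default interest accrual becomes due.

2020-05-24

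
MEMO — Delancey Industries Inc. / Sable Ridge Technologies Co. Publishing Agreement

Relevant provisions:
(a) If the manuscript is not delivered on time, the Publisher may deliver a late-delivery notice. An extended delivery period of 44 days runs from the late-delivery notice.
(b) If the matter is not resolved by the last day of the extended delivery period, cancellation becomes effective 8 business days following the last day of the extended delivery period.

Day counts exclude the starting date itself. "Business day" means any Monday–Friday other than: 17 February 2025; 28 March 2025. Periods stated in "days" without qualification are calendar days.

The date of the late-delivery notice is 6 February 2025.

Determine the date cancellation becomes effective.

3 April 2025

The last day of the extended delivery period: 44 calendar days after 6 February 2025 is 22 March 2025.
The date cancellation becomes effective: counting 8 business days from Saturday, 22 March 2025 (Mar 24, Mar 25, Mar 26, Mar 27, Mar 31, Apr 1, Apr 2, Apr 3, skipping weekends and the listed holiday on Mar 28) reaches Thursday, 3 April 2025.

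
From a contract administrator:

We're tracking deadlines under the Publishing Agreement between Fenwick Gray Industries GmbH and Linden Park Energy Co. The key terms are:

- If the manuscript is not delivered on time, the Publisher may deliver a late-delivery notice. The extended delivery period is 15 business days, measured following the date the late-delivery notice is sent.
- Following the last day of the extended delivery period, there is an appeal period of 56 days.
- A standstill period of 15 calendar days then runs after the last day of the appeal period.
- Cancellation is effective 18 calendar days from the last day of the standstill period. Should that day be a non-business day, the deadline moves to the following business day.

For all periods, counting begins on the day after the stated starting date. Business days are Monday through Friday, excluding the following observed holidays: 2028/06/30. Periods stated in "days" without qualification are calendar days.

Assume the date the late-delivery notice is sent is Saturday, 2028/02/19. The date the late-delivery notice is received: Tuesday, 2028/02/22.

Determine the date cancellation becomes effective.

2028/06/07

The last day of the extended delivery period: counting 15 business days from Saturday, 2028/02/19 (Feb 21, Feb 22, Feb 23, Feb 24, …, Mar 8, Mar 9, Mar 10, skipping weekends) reaches Friday, 2028/03/10.
Adding 56 calendar days to 2028/03/10 gives 2028/05/05, which is the last day of the appeal period.
Adding 15 calendar days to 2028/05/05 gives 2028/05/20, which is the last day of the standstill period.
The date cancellation becomes effective: 18 calendar days after 2028/05/20 is 2028/06/07. 2028/06/07 is a Wednesday and is not a listed holiday, so no roll-forward applies.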